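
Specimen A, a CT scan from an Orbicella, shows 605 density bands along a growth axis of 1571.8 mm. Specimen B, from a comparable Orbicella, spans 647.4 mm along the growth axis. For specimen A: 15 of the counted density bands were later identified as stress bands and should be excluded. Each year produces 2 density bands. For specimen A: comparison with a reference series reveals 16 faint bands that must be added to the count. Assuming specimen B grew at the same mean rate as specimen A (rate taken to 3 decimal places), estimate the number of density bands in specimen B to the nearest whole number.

250 density bands

Specimen A: true density band count = 605 − 15 + 16 = 606.
Specimen A: 606 density bands at 2 per year is 606 / 2 = 303 years.
A: Extension rate ≈ 1571.8 / 303 = 5.187 mm per year.
B spans 647.4 / 5.187 = 124.81 years; at 2 density bands per year that is 124.81 × 2 ≈ 250 density bands.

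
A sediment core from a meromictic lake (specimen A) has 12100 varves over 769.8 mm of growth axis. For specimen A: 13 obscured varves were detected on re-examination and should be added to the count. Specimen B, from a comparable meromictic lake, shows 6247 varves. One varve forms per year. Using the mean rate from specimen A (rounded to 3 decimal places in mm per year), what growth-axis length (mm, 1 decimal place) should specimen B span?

Specimen A: after corrections the count is 12100 + 13 = 12113 varves.
A: Mean rate = 769.8 mm / 12113 years ≈ 0.064 mm/year.
B's length ≈ 0.064 × 6247 = 399.8 mm.

399.8 mm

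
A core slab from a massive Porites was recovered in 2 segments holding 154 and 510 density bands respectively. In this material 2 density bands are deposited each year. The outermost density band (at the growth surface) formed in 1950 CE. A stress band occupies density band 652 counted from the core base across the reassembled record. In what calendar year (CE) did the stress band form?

1944 CE

Total density bands = 154 + 510 = 664.
The stress band sits at density band 652 from the core base, so 664 − 652 = 12 density bands formed after it.
Dividing by 2 density bands per year: 12 / 2 = 6 years.
The density band at the growth surface is 1950 CE, so the stress band dates to 1950 − 6 = 1944 CE.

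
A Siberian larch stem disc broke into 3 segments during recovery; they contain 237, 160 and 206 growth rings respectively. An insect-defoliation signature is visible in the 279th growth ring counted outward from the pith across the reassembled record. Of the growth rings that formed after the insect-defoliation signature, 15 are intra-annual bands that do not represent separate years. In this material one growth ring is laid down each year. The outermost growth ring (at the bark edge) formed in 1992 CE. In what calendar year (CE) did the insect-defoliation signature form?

Total growth rings = 237 + 160 + 206 = 603.
The insect-defoliation signature sits at growth ring 279 from the pith, so 603 − 279 = 324 growth rings formed after it.
Excluding 15 false growth rings: 324 − 15 = 309.
1992 − 309 = 1683 CE.

1683 CE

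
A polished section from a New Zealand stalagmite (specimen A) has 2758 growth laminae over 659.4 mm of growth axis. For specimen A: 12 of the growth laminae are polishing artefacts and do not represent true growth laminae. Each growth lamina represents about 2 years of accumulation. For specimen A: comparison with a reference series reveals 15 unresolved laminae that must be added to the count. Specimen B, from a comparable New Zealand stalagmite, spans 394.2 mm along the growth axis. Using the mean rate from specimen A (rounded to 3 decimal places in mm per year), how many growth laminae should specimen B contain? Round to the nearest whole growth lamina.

1656 growth laminae

Specimen A: adjusted count: 2758 − 12 + 15 = 2761 growth laminae.
Specimen A: 2761 growth laminae at 2 years each span 2761 × 2 = 5522 years.
A: Mean rate = 659.4 mm / 5522 years ≈ 0.119 mm/yr.
B spans 394.2 / 0.119 = 3312.61 years; at 2 years per growth lamina that is 3312.61 / 2 ≈ 1656 growth laminae.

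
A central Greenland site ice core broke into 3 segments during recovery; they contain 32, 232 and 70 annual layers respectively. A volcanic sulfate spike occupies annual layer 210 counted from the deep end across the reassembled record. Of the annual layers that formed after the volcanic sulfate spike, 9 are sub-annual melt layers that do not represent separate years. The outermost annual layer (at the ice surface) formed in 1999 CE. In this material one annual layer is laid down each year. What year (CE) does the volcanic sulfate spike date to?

Total annual layers = 32 + 232 + 70 = 334.
Between annual layer 210 and the ice surface there are 334 − 210 = 124 annual layers.
124 − 9 false = 115 true annual layers after the volcanic sulfate spike.
1999 − 115 = 1884 CE.

1884 CE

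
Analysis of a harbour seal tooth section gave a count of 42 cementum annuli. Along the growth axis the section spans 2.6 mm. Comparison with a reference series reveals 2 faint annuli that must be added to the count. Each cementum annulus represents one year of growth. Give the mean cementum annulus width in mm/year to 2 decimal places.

After corrections the count is 42 + 2 = 44 cementum annuli.
Mean rate = 2.6 mm / 44 years ≈ 0.06 mm/year.

0.06 mm/year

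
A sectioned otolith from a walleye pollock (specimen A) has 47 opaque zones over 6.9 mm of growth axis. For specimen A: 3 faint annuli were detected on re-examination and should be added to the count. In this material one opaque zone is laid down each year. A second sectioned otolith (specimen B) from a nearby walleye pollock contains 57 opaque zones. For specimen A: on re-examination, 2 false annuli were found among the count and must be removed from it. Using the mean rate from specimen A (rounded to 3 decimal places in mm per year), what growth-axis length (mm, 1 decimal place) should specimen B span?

8.2 mm

Specimen A: correcting the raw count gives 47 − 2 + 3 = 48 true opaque zones.
A: 6.9 mm over 48 years gives 6.9 / 48 ≈ 0.144 mm per year.
Length of B = 0.144 × 57 = 8.2 mm.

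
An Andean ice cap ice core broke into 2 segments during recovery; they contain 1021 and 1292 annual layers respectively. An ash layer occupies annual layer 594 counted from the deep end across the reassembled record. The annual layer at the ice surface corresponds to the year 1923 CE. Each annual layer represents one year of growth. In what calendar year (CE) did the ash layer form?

Total annual layers = 1021 + 1292 = 2313.
The ash layer sits at annual layer 594 from the deep end, so 2313 − 594 = 1719 annual layers formed after it.
Counting back 1719 years from 1923 CE places the ash layer in 1923 − 1719 = 204 CE.

204 CE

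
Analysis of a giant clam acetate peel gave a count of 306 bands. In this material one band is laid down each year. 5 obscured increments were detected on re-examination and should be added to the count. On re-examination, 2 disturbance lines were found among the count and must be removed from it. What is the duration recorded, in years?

After corrections the count is 306 − 2 + 5 = 309 bands.
One band per year makes the duration 309 years.

309 yr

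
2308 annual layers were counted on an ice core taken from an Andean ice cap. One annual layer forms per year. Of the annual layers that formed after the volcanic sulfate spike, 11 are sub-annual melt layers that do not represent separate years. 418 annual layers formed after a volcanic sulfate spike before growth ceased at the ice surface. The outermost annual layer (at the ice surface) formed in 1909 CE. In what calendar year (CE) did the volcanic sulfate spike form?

1502 CE

418 annual layers formed after the volcanic sulfate spike.
Removing the 11 false annual layers leaves 418 − 11 = 407 true annual layers beyond the volcanic sulfate spike.
The annual layer at the ice surface is 1909 CE, so the volcanic sulfate spike dates to 1909 − 407 = 1502 CE.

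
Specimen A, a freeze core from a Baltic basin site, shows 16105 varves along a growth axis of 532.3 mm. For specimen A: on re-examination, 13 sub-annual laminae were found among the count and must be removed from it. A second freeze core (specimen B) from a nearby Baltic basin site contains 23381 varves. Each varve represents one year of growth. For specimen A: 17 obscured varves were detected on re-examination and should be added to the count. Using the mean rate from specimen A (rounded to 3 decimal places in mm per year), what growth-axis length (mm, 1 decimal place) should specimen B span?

771.6 mm

Specimen A: true varve count = 16105 − 13 + 17 = 16109.
A: 532.3 mm over 16109 years gives 532.3 / 16109 ≈ 0.033 mm per year.
Length of B = 0.033 × 23381 = 771.6 mm.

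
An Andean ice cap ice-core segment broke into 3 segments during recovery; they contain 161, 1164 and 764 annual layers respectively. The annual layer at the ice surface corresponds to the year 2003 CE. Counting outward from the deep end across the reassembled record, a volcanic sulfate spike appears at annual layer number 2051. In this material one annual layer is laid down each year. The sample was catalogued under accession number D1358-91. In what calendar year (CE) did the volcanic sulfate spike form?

Total annual layers = 161 + 1164 + 764 = 2089.
2089 − 2051 = 38 annual layers lie beyond the volcanic sulfate spike toward the ice surface.
The annual layer at the ice surface is 2003 CE, so the volcanic sulfate spike dates to 2003 − 38 = 1965 CE.

1965 CE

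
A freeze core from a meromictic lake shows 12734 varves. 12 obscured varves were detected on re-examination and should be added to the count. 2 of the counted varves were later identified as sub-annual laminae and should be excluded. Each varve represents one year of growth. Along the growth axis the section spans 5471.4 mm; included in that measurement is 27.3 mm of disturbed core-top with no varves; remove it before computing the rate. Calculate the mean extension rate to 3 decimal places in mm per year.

Adjusted count: 12734 − 2 + 12 = 12744 varves.
Net length = 5471.4 − 27.3 = 5444.1 mm.
5444.1 mm over 12744 years gives 5444.1 / 12744 ≈ 0.427 mm per year.

0.427 mm per year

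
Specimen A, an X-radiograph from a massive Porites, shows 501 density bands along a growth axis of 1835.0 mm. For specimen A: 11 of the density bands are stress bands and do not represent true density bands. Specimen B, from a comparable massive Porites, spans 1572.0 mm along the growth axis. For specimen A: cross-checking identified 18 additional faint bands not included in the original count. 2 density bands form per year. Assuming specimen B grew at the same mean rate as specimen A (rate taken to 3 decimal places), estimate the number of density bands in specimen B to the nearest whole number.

435 density bands

Specimen A: correcting the raw count gives 501 − 11 + 18 = 508 true density bands.
Specimen A: with 2 density bands per year, 508 / 2 = 254 years.
A: Mean rate = 1835.0 mm / 254 years ≈ 7.224 mm per year.
Specimen B: 1572.0 mm / 7.224 mm per year = 217.61 years; at 2 density bands per year that is 217.61 × 2 ≈ 435 density bands.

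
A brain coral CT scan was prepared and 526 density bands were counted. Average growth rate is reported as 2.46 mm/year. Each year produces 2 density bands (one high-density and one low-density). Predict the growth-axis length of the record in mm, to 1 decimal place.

647.0 mm

Dividing by 2 density bands per year: 526 / 2 = 263 years.
Predicted length = 2.46 mm/year × 263 years = 647.0 mm.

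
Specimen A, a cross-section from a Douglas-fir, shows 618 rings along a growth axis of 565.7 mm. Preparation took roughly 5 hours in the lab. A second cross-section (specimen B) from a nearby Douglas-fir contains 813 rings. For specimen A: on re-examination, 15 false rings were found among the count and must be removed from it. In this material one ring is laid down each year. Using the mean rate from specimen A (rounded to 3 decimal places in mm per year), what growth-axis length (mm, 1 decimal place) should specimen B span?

Specimen A: adjusted count: 618 − 15 = 603 rings.
A: Extension rate ≈ 565.7 / 603 = 0.938 mm per year.
For B, 0.938 mm/year × 813 years = 762.6 mm.

762.6 mm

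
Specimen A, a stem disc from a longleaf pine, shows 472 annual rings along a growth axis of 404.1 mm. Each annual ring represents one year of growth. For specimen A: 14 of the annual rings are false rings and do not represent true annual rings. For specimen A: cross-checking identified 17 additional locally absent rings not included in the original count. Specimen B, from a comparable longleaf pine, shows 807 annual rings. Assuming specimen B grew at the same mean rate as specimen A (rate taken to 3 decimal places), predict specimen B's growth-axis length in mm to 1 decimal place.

686.8 mm

Specimen A: true annual ring count = 472 − 14 + 17 = 475.
A: Mean rate = 404.1 mm / 475 years ≈ 0.851 mm/yr.
Length of B = 0.851 × 807 = 686.8 mm.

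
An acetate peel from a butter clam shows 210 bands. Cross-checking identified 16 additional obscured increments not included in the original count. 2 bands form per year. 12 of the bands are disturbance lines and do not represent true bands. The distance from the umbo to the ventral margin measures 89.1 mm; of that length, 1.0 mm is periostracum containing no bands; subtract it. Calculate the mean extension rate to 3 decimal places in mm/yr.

0.823 mm/yr

Correcting the raw count gives 210 − 12 + 16 = 214 true bands.
With 2 bands per year, 214 / 2 = 107 years.
Net length = 89.1 − 1.0 = 88.1 mm.
88.1 mm over 107 years gives 88.1 / 107 ≈ 0.823 mm/yr.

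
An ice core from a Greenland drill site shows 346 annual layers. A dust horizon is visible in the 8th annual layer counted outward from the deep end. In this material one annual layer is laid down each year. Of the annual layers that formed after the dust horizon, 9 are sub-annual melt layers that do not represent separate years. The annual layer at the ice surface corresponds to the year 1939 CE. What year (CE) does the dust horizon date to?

1610 CE

The dust horizon sits at annual layer 8 from the deep end, so 346 − 8 = 338 annual layers formed after it.
Removing the 9 false annual layers leaves 338 − 9 = 329 true annual layers beyond the dust horizon.
The annual layer at the ice surface is 1939 CE, so the dust horizon dates to 1939 − 329 = 1610 CE.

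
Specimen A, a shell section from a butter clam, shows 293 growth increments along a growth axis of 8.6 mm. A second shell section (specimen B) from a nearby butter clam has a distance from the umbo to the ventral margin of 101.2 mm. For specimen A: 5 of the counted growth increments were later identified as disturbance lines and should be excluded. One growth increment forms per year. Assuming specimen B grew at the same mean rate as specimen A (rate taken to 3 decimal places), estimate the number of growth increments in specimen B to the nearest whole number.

3373 growth increments

Specimen A: adjusted count: 293 − 5 = 288 growth increments.
A: Extension rate ≈ 8.6 / 288 = 0.030 mm per year.
B spans 101.2 / 0.030 = 3373.33 years ≈ 3373 growth increments.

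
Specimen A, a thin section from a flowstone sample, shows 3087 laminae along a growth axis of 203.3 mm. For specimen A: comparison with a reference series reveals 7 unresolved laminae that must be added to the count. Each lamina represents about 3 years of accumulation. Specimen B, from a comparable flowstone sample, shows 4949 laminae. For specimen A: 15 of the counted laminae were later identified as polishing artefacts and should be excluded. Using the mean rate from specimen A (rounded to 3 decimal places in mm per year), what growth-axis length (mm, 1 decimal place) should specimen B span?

Specimen A: adjusted count: 3087 − 15 + 7 = 3079 laminae.
Specimen A: multiplying by 3 years per lamina: 3079 × 3 = 9237 years.
A: Extension rate ≈ 203.3 / 9237 = 0.022 mm per year.
Specimen B: multiplying by 3 years per lamina: 4949 × 3 = 14847 years. For B, 0.022 mm/year × 14847 years = 326.6 mm.

326.6 mm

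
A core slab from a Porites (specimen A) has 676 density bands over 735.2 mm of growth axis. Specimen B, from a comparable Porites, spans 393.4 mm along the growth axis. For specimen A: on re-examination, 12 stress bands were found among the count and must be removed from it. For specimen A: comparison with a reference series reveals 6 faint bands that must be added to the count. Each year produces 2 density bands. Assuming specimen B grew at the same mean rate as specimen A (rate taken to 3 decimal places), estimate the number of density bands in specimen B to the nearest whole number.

Specimen A: adjusted count: 676 − 12 + 6 = 670 density bands.
Specimen A: with 2 density bands per year, 670 / 2 = 335 years.
A: Extension rate ≈ 735.2 / 335 = 2.195 mm per year.
B spans 393.4 / 2.195 = 179.23 years; at 2 density bands per year that is 179.23 × 2 ≈ 358 density bands.

358 density bands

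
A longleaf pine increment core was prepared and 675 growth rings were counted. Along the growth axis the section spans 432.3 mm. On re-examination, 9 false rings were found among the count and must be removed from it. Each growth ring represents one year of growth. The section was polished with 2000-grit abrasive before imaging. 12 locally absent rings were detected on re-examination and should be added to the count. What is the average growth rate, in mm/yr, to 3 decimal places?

0.638 mm/yr

After corrections the count is 675 − 9 + 12 = 678 growth rings.
Extension rate ≈ 432.3 / 678 = 0.638 mm/yr.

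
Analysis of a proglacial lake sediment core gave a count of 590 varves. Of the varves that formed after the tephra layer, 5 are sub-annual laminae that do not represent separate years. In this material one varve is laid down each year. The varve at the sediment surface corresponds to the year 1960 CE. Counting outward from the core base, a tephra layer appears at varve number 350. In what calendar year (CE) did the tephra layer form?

1725 CE

590 − 350 = 240 varves lie beyond the tephra layer toward the sediment surface.
Removing the 5 false varves leaves 240 − 5 = 235 true varves beyond the tephra layer.
1960 − 235 = 1725 CE.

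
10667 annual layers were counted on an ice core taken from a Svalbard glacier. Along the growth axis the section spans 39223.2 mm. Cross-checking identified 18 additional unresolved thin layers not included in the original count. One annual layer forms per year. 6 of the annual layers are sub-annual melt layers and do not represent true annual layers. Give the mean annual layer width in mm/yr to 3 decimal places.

True annual layer count = 10667 − 6 + 18 = 10679.
Mean rate = 39223.2 mm / 10679 years ≈ 3.673 mm/yr.

3.673 mm/yr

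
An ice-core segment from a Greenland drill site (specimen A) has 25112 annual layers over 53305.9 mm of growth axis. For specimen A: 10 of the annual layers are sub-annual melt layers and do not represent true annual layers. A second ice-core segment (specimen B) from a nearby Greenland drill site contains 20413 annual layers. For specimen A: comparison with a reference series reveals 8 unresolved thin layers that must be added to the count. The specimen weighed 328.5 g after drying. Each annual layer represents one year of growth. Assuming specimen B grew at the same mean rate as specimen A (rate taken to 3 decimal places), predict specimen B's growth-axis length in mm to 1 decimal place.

Specimen A: after corrections the count is 25112 − 10 + 8 = 25110 annual layers.
A: Mean rate = 53305.9 mm / 25110 years ≈ 2.123 mm/year.
B's length ≈ 2.123 × 20413 = 43336.8 mm.

43336.8 mm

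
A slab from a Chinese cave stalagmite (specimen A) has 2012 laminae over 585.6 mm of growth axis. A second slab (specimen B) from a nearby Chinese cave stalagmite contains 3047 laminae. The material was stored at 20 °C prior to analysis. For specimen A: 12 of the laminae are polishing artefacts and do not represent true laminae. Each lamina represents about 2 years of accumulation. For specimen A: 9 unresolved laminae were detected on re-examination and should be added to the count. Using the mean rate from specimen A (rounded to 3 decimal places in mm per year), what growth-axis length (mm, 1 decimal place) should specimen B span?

Specimen A: after corrections the count is 2012 − 12 + 9 = 2009 laminae.
Specimen A: at 2 years per lamina, 2009 × 2 = 4018 years.
A: Extension rate ≈ 585.6 / 4018 = 0.146 mm/yr.
Specimen B: multiplying by 2 years per lamina: 3047 × 2 = 6094 years. B's length ≈ 0.146 × 6094 = 889.7 mm.

889.7 mm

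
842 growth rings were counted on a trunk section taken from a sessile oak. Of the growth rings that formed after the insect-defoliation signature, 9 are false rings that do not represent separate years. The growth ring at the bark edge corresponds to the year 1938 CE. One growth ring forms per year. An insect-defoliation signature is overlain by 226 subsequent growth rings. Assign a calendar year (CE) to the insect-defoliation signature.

1721 CE

There are 226 growth rings younger than the insect-defoliation signature.
226 − 9 false = 217 true growth rings after the insect-defoliation signature.
Counting back 217 years from 1938 CE places the insect-defoliation signature in 1938 − 217 = 1721 CE.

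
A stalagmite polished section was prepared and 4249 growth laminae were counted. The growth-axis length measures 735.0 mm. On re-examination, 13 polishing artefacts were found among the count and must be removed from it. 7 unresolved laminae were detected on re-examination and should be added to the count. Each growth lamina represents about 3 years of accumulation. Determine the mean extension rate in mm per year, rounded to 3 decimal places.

True growth lamina count = 4249 − 13 + 7 = 4243.
Multiplying by 3 years per growth lamina: 4243 × 3 = 12729 years.
Mean rate = 735.0 mm / 12729 years ≈ 0.058 mm per year.

0.058 mm per year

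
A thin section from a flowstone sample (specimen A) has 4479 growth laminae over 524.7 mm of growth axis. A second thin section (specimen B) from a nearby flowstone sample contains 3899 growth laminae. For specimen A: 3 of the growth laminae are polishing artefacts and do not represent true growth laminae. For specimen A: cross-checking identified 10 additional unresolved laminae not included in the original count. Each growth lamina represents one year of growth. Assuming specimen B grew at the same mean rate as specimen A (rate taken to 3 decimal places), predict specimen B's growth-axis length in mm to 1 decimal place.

Specimen A: true growth lamina count = 4479 − 3 + 10 = 4486.
A: Mean rate = 524.7 mm / 4486 years ≈ 0.117 mm per year.
B's length ≈ 0.117 × 3899 = 456.2 mm.

456.2 mm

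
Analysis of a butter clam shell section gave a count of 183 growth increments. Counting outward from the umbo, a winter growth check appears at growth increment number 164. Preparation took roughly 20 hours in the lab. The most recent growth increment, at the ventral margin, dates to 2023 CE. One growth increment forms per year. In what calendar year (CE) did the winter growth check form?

2004 CE

Between growth increment 164 and the ventral margin there are 183 − 164 = 19 growth increments.
Counting back 19 years from 2023 CE places the winter growth check in 2023 − 19 = 2004 CE.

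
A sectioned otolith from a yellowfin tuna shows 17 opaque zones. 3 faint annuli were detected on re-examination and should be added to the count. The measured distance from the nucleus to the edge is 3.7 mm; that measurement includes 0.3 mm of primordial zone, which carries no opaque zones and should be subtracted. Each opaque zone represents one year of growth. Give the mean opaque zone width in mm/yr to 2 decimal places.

True opaque zone count = 17 + 3 = 20.
The growth record spans 3.7 − 0.3 = 3.4 mm.
3.4 mm over 20 years gives 3.4 / 20 ≈ 0.17 mm/yr.

0.17 mm/yr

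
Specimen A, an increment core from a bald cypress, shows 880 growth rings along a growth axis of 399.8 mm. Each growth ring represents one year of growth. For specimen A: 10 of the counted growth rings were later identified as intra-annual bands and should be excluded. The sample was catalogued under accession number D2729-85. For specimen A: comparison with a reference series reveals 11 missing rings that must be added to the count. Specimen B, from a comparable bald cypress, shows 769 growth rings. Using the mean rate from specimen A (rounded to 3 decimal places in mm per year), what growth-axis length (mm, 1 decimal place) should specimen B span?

Specimen A: adjusted count: 880 − 10 + 11 = 881 growth rings.
A: Mean rate = 399.8 mm / 881 years ≈ 0.454 mm/year.
Length of B = 0.454 × 769 = 349.1 mm.

349.1 mm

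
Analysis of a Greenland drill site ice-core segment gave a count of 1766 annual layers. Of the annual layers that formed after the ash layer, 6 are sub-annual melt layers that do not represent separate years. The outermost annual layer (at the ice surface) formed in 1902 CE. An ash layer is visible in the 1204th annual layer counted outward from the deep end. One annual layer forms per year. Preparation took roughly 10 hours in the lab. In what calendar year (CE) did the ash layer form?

1346 CE

The ash layer sits at annual layer 1204 from the deep end, so 1766 − 1204 = 562 annual layers formed after it.
562 − 6 false = 556 true annual layers after the ash layer.
1902 − 556 = 1346 CE.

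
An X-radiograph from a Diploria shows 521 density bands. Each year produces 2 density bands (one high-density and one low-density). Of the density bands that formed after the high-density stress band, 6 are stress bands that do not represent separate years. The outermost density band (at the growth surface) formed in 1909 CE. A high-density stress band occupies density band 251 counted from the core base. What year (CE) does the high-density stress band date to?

1777 CE

The high-density stress band sits at density band 251 from the core base, so 521 − 251 = 270 density bands formed after it.
Excluding 6 false density bands: 270 − 6 = 264.
With 2 density bands per year, 264 / 2 = 132 years.
The density band at the growth surface is 1909 CE, so the high-density stress band dates to 1909 − 132 = 1777 CE.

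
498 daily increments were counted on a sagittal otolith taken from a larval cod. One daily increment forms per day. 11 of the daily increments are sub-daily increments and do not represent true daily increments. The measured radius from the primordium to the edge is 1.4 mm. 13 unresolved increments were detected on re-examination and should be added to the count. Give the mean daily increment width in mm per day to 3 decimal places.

0.003 mm per day

Correcting the raw count gives 498 − 11 + 13 = 500 true daily increments.
Mean rate = 1.4 mm / 500 days ≈ 0.003 mm per day.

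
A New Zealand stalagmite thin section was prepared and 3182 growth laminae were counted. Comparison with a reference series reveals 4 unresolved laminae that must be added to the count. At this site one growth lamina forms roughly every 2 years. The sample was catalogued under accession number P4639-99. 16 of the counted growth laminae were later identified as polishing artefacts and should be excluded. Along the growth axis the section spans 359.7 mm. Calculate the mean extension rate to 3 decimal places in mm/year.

After corrections the count is 3182 − 16 + 4 = 3170 growth laminae.
3170 growth laminae at 2 years each span 3170 × 2 = 6340 years.
359.7 mm over 6340 years gives 359.7 / 6340 ≈ 0.057 mm/year.

0.057 mm/year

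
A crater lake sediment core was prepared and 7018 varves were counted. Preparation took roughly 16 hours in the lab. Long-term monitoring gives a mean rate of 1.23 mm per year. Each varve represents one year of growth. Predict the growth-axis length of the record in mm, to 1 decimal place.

7018 years of growth are recorded.
7018 years at 1.23 mm/year gives 1.23 × 7018 = 8632.1 mm.

8632.1 mm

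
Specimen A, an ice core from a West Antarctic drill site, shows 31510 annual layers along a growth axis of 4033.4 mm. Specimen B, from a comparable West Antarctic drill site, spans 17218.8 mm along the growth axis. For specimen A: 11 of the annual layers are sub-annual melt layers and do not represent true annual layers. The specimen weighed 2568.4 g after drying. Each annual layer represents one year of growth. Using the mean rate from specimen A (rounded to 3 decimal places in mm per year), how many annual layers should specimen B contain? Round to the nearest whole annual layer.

Specimen A: after corrections the count is 31510 − 11 = 31499 annual layers.
A: Mean rate = 4033.4 mm / 31499 years ≈ 0.128 mm/yr.
Specimen B: 17218.8 mm / 0.128 mm per year = 134521.88 years ≈ 134522 annual layers.

134522 annual layers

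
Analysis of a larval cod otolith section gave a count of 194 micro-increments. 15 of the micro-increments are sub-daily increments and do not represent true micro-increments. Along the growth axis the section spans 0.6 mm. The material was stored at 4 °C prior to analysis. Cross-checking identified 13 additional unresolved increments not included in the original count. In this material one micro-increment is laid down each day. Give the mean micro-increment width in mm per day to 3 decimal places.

True micro-increment count = 194 − 15 + 13 = 192.
Extension rate ≈ 0.6 / 192 = 0.003 mm per day.

0.003 mm per day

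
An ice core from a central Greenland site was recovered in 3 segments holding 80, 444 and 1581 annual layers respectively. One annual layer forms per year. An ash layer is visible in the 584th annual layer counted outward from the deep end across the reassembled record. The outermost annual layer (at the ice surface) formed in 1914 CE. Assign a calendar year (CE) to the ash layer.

393 CE

Total annual layers = 80 + 444 + 1581 = 2105.
The ash layer sits at annual layer 584 from the deep end, so 2105 − 584 = 1521 annual layers formed after it.
Counting back 1521 years from 1914 CE places the ash layer in 1914 − 1521 = 393 CE.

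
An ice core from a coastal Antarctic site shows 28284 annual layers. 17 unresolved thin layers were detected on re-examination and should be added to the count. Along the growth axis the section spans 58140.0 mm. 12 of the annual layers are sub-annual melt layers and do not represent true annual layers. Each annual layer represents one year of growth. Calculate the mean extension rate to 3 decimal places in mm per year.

Adjusted count: 28284 − 12 + 17 = 28289 annual layers.
Extension rate ≈ 58140.0 / 28289 = 2.055 mm per year.

2.055 mm per year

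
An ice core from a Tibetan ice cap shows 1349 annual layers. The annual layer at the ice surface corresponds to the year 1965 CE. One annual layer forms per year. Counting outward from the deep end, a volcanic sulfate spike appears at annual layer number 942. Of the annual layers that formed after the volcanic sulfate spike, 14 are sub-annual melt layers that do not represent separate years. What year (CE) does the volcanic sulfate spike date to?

Between annual layer 942 and the ice surface there are 1349 − 942 = 407 annual layers.
407 − 14 false = 393 true annual layers after the volcanic sulfate spike.
Counting back 393 years from 1965 CE places the volcanic sulfate spike in 1965 − 393 = 1572 CE.

1572 CE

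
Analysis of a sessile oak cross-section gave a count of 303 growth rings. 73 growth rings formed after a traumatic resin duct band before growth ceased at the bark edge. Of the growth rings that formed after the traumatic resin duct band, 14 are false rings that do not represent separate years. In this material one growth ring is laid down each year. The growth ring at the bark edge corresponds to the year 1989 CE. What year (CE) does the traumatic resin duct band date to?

1930 CE

73 growth rings post-date the traumatic resin duct band.
73 − 14 false = 59 true growth rings after the traumatic resin duct band.
Counting back 59 years from 1989 CE places the traumatic resin duct band in 1989 − 59 = 1930 CE.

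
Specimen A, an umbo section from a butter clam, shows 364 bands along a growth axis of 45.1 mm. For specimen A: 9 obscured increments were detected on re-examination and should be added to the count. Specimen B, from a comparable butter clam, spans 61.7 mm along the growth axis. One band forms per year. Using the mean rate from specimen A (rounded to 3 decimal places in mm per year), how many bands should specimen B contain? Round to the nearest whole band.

Specimen A: true band count = 364 + 9 = 373.
A: 45.1 mm over 373 years gives 45.1 / 373 ≈ 0.121 mm/yr.
For B, 61.7 / 0.121 = 509.92 years ≈ 510 bands.

510 bands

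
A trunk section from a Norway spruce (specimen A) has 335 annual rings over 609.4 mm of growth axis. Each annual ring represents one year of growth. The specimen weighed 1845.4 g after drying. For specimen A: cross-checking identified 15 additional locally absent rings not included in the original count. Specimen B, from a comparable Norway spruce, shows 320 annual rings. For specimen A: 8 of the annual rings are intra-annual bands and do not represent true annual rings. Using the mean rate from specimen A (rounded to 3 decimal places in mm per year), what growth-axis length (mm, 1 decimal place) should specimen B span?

Specimen A: correcting the raw count gives 335 − 8 + 15 = 342 true annual rings.
A: Extension rate ≈ 609.4 / 342 = 1.782 mm/yr.
B's length ≈ 1.782 × 320 = 570.2 mm.

570.2 mm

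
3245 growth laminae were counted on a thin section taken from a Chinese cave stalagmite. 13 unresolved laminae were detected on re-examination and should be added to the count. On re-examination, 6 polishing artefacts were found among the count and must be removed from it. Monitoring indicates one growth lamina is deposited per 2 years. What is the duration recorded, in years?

6504 years

Adjusted count: 3245 − 6 + 13 = 3252 growth laminae.
Multiplying by 2 years per growth lamina: 3252 × 2 = 6504 years.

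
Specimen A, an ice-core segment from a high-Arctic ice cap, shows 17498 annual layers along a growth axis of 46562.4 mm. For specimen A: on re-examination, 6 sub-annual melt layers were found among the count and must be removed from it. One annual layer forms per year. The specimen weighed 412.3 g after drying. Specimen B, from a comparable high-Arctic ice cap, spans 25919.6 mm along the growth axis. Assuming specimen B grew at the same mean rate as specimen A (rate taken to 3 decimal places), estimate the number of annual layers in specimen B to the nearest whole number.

Specimen A: correcting the raw count gives 17498 − 6 = 17492 true annual layers.
A: 46562.4 mm over 17492 years gives 46562.4 / 17492 ≈ 2.662 mm/yr.
Specimen B: 25919.6 mm / 2.662 mm per year = 9736.89 years ≈ 9737 annual layers.

9737 annual layers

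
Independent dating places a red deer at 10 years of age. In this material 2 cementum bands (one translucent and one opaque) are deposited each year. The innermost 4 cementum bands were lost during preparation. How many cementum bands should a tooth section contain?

16 cementum bands

Expected cementum bands: 10 × 2 = 20.
Less the 4 uncaptured cementum bands: 20 − 4 = 16.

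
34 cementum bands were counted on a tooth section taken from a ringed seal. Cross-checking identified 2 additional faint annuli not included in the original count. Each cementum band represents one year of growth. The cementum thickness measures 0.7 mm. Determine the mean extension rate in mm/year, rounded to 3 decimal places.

Correcting the raw count gives 34 + 2 = 36 true cementum bands.
Extension rate ≈ 0.7 / 36 = 0.019 mm/year.

0.019 mm/year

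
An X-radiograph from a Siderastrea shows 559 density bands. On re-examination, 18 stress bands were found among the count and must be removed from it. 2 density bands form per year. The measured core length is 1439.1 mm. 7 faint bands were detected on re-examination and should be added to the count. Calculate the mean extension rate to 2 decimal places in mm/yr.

Adjusted count: 559 − 18 + 7 = 548 density bands.
548 density bands at 2 per year is 548 / 2 = 274 years.
Extension rate ≈ 1439.1 / 274 = 5.25 mm/yr.

5.25 mm/yr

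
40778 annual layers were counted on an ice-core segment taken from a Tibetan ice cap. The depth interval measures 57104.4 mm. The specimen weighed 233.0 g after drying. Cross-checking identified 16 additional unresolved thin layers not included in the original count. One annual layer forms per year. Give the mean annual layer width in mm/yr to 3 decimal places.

True annual layer count = 40778 + 16 = 40794.
Extension rate ≈ 57104.4 / 40794 = 1.400 mm/yr.

1.400 mm/yr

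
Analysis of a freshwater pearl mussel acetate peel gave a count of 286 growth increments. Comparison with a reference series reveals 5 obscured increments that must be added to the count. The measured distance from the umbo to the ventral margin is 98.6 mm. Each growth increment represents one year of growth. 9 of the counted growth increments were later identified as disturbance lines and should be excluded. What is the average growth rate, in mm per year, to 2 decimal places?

0.35 mm per year

Adjusted count: 286 − 9 + 5 = 282 growth increments.
Mean rate = 98.6 mm / 282 years ≈ 0.35 mm per year.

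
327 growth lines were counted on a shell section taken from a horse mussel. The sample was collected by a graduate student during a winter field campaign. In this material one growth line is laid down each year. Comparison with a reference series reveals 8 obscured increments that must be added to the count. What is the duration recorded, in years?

335 years

Adjusted count: 327 + 8 = 335 growth lines.
With a one-to-one growth line periodicity this is 335 years.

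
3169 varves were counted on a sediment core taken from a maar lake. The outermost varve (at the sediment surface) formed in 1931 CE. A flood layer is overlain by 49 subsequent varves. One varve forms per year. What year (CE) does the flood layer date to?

1882 CE

49 varves formed after the flood layer.
1931 − 49 = 1882 CE.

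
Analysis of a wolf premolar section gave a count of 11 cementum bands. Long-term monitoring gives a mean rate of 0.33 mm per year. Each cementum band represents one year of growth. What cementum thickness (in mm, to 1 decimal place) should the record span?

3.6 mm

The record spans 11 years at 0.33 mm per year.
11 years at 0.33 mm/year gives 0.33 × 11 = 3.6 mm.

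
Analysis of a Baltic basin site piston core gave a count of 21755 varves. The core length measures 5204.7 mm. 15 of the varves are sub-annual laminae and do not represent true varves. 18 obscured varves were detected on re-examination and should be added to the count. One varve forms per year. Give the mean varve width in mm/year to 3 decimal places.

Correcting the raw count gives 21755 − 15 + 18 = 21758 true varves.
5204.7 mm over 21758 years gives 5204.7 / 21758 ≈ 0.239 mm/year.

0.239 mm/year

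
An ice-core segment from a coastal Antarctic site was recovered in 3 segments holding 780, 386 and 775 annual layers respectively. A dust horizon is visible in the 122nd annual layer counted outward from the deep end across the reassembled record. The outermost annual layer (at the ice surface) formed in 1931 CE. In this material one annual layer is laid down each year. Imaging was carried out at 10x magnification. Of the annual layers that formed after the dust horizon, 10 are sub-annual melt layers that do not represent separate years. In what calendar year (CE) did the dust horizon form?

122 CE

Total annual layers = 780 + 386 + 775 = 1941.
Between annual layer 122 and the ice surface there are 1941 − 122 = 1819 annual layers.
Excluding 10 false annual layers: 1819 − 10 = 1809.
1931 − 1809 = 122 CE.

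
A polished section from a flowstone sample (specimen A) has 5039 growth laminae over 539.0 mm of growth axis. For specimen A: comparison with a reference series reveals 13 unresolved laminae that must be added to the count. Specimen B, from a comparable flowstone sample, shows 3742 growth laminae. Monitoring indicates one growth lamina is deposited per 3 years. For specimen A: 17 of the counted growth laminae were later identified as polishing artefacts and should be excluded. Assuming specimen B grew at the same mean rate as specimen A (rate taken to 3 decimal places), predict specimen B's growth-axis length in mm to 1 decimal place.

404.1 mm

Specimen A: correcting the raw count gives 5039 − 17 + 13 = 5035 true growth laminae.
Specimen A: 5035 growth laminae at 3 years each span 5035 × 3 = 15105 years.
A: Mean rate = 539.0 mm / 15105 years ≈ 0.036 mm/year.
Specimen B: 3742 growth laminae at 3 years each span 3742 × 3 = 11226 years. Length of B = 0.036 × 11226 = 404.1 mm.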